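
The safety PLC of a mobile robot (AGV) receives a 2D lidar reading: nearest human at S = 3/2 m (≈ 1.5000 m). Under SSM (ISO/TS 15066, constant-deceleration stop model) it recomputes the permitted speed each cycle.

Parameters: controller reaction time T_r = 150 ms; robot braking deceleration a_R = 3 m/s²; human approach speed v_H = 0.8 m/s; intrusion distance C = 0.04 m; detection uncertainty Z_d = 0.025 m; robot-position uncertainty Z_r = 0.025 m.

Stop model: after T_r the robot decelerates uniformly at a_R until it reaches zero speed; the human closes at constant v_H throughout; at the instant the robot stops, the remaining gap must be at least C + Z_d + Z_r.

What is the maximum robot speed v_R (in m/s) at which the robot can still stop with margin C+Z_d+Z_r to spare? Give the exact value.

quadratic (1/6)·v² + (5/12)·v + (-129/100) = 0
  disc = (5/12)² − 4·(1/6)·(-129/100) = 3721/3600 ; √disc = 61/60
  v_R = (−(5/12) + 61/60) / (2·(1/6)) = 9/5 m/s
check:
T_s = v_R/a_R = (9/5)/3 = 0.6000 s
robot covers v_R·T_r = 1.8000·0.1500 = 0.2700 m before braking
braking distance = 1.8000²/(2·3.0000) = 0.5400 m
human over T_r+T_s: 0.8000·(0.1500+0.6000) = 0.6000 m
margins: 0.0400+0.0250+0.0250 = 0.0900 m
sum ≈ 0.2700+0.5400+0.6000+0.0900 ≈ 1.5000 m = S ✓

v_R_max = 9/5 m/s = 1.8000 m/s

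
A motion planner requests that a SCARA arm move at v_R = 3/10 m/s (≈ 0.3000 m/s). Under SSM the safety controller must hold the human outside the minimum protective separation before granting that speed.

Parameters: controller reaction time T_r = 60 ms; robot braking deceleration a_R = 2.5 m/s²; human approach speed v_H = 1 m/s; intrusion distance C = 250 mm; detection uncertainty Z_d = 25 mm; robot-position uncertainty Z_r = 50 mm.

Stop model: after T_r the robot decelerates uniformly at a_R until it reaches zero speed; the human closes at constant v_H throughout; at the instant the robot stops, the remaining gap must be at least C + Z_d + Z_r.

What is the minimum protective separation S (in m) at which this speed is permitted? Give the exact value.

stop time T_s = (3/10)/(5/2) = 0.1200 s
robot covers v_R·T_r = 0.3000·0.0600 = 0.0180 m before braking
braking distance = 0.3000²/(2·2.5000) = 0.0180 m
human over T_r+T_s: 1.0000·(0.0600+0.1200) = 0.1800 m
C+Z_d+Z_r = 0.2500+0.0250+0.0500 = 0.3250 m
S_min ≈ 0.0180+0.0180+0.1800+0.3250  ⇒  S_min = 541/1000 m

S_min = 541/1000 m = 0.5410 m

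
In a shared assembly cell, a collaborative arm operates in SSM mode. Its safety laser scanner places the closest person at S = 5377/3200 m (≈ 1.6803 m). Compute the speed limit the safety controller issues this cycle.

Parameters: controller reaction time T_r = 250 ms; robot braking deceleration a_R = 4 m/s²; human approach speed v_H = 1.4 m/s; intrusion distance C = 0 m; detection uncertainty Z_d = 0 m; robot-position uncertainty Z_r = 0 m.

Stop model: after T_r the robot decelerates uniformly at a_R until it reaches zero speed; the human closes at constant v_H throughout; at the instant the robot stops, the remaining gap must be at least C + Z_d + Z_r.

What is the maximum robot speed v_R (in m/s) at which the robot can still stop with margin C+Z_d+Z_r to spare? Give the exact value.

at the boundary: (1/8)·v² + (3/5)·v + (-4257/3200) = 0
  disc = (3/5)² − 4·(1/8)·(-4257/3200) = 6561/6400 ; √disc = 81/80
  v_R = (−(3/5) + 81/80) / (2·(1/8)) = 33/20 m/s
check:
stop time T_s = (33/20)/4 = 0.4125 s
robot covers v_R·T_r = 1.6500·0.2500 = 0.4125 m before braking
robot under decel: 1.6500²/(2·4.0000) = 0.3403 m
person approaches 1.4000·(0.2500+0.4125) = 0.9275 m
residual clearance needed = 0.0000+0.0000+0.0000 = 0.0000 m
sum ≈ 0.4125+0.3403+0.9275+0.0000 ≈ 1.6803 m = S ✓

v_R_max = 33/20 m/s = 1.6500 m/s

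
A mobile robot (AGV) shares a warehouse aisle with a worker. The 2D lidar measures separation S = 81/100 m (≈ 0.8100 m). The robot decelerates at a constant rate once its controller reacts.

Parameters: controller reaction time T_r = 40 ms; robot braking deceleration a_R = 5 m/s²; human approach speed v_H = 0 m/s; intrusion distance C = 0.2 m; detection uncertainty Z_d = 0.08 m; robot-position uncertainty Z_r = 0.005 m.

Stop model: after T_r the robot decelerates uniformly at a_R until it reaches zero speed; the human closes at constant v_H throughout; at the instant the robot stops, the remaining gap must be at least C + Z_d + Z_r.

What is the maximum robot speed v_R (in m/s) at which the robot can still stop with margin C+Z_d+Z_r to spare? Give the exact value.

v_R_max = 21/10 m/s = 2.1000 m/s

collect terms ⇒ (1/10)·v_R² + (1/25)·v_R + (-21/40) = 0
  disc = (1/25)² − 4·(1/10)·(-21/40) = 529/2500 ; √disc = 23/50
  v_R = (−(1/25) + 23/50) / (2·(1/10)) = 21/10 m/s
check:
stop time T_s = (21/10)/5 = 0.4200 s
robot covers v_R·T_r = 2.1000·0.0400 = 0.0840 m before braking
robot under decel: 2.1000²/(2·5.0000) = 0.4410 m
human closes 0.0000·0.4600 = 0.0000 m
residual clearance needed = 0.2000+0.0800+0.0050 = 0.2850 m
sum ≈ 0.0840+0.4410+0.0000+0.2850 ≈ 0.8100 m = S ✓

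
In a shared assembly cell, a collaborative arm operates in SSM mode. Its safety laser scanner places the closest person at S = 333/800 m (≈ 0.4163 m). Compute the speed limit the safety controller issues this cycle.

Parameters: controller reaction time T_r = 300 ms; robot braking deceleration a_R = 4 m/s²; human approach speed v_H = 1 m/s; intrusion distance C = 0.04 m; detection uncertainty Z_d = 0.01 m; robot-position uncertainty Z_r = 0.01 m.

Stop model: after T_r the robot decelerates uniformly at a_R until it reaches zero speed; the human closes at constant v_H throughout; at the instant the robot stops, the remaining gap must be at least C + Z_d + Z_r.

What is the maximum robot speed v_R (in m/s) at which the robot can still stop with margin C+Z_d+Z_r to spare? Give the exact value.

v_R_max = 1/10 m/s = 0.1000 m/s

at the boundary: (1/8)·v² + (11/20)·v + (-9/160) = 0
  disc = (11/20)² − 4·(1/8)·(-9/160) = 529/1600 ; √disc = 23/40
  v_R = (−(11/20) + 23/40) / (2·(1/8)) = 1/10 m/s
check:
T_s = v_R/a_R = (1/10)/4 = 0.0250 s
robot in T_r: 0.1000·0.3000 = 0.0300 m
braking distance = 0.1000²/(2·4.0000) = 0.0013 m
human closes 1.0000·0.3250 = 0.3250 m
margins: 0.0400+0.0100+0.0100 = 0.0600 m
sum ≈ 0.0300+0.0013+0.3250+0.0600 ≈ 0.4163 m = S ✓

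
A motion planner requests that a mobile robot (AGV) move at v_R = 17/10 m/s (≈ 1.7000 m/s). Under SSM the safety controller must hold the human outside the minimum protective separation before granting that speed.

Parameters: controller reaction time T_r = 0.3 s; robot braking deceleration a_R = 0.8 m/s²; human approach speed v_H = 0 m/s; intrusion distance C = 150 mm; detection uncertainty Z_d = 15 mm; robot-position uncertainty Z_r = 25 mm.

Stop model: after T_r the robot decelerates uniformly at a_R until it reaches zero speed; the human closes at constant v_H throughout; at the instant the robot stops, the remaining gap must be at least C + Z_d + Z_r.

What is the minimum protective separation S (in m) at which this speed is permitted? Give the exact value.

braking lasts T_s = (17/10)/(4/5) = 2.1250 s
robot covers v_R·T_r = 1.7000·0.3000 = 0.5100 m before braking
braking distance = 1.7000²/(2·0.8000) = 1.8062 m
person approaches 0.0000·(0.3000+2.1250) = 0.0000 m
C+Z_d+Z_r = 0.1500+0.0150+0.0250 = 0.1900 m
S_min ≈ 0.5100+1.8062+0.0000+0.1900  ⇒  S_min = 401/160 m

S_min = 401/160 m = 2.5063 m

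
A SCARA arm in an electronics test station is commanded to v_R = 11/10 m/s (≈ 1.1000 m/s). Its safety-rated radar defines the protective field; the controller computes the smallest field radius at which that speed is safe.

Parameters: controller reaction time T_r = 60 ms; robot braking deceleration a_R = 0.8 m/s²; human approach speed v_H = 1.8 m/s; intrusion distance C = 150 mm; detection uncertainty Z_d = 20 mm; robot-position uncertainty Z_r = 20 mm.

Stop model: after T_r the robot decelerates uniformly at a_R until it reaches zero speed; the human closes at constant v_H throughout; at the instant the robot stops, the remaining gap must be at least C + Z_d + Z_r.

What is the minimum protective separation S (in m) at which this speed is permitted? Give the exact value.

braking lasts T_s = (11/10)/(4/5) = 1.3750 s
reaction-phase robot travel = 1.1000·0.0600 = 0.0660 m
braking distance = 1.1000²/(2·0.8000) = 0.7562 m
human closes 1.8000·1.4350 = 2.5830 m
margins: 0.1500+0.0200+0.0200 = 0.1900 m
S_min ≈ 0.0660+0.7562+2.5830+0.1900  ⇒  S_min = 14381/4000 m

S_min = 14381/4000 m = 3.5953 m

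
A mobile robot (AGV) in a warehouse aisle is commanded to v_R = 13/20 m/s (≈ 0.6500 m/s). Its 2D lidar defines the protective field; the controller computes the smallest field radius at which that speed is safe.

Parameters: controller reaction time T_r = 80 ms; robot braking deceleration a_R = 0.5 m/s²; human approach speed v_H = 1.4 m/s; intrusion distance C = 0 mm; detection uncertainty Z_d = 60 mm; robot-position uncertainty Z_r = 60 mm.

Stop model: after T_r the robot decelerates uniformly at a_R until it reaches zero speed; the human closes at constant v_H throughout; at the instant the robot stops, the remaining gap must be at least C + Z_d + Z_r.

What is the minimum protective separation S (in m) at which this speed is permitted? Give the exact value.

S_min = 5053/2000 m = 2.5265 m

stop time T_s = (13/20)/(1/2) = 1.3000 s
robot covers v_R·T_r = 0.6500·0.0800 = 0.0520 m before braking
robot covers 0.6500·1.3000 − ½·0.5000·1.3000² = 0.4225 m while stopping
human closes 1.4000·1.3800 = 1.9320 m
residual clearance needed = 0.0000+0.0600+0.0600 = 0.1200 m
S_min ≈ 0.0520+0.4225+1.9320+0.1200  ⇒  S_min = 5053/2000 m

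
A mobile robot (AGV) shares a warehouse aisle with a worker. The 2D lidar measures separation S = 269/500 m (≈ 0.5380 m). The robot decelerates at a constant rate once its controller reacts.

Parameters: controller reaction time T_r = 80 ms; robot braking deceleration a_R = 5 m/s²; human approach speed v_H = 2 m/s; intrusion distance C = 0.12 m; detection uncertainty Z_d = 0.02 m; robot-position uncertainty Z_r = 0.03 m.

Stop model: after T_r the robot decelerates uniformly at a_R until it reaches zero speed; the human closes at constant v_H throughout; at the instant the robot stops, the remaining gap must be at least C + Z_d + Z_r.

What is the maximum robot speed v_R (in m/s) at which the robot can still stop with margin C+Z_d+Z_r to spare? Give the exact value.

quadratic (1/10)·v² + (12/25)·v + (-26/125) = 0
  disc = (12/25)² − 4·(1/10)·(-26/125) = 196/625 ; √disc = 14/25
  v_R = (−(12/25) + 14/25) / (2·(1/10)) = 2/5 m/s
check:
stop time T_s = (2/5)/5 = 0.0800 s
robot covers v_R·T_r = 0.4000·0.0800 = 0.0320 m before braking
robot covers 0.4000·0.0800 − ½·5.0000·0.0800² = 0.0160 m while stopping
human closes 2.0000·0.1600 = 0.3200 m
C+Z_d+Z_r = 0.1200+0.0200+0.0300 = 0.1700 m
sum ≈ 0.0320+0.0160+0.3200+0.1700 ≈ 0.5380 m = S ✓

v_R_max = 2/5 m/s = 0.4000 m/s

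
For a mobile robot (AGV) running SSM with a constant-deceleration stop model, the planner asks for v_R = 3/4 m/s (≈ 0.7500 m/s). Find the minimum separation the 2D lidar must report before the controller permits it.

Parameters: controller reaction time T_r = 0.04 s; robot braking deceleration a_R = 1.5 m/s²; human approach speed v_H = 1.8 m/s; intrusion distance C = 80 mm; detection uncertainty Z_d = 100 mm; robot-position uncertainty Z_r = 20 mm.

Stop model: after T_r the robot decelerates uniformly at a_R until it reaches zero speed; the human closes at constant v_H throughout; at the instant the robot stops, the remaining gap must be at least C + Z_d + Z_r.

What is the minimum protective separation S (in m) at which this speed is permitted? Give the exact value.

T_s = v_R/a_R = (3/4)/(3/2) = 0.5000 s
robot in T_r: 0.7500·0.0400 = 0.0300 m
robot under decel: 0.7500²/(2·1.5000) = 0.1875 m
human over T_r+T_s: 1.8000·(0.0400+0.5000) = 0.9720 m
C+Z_d+Z_r = 0.0800+0.1000+0.0200 = 0.2000 m
S_min ≈ 0.0300+0.1875+0.9720+0.2000  ⇒  S_min = 2779/2000 m

S_min = 2779/2000 m = 1.3895 m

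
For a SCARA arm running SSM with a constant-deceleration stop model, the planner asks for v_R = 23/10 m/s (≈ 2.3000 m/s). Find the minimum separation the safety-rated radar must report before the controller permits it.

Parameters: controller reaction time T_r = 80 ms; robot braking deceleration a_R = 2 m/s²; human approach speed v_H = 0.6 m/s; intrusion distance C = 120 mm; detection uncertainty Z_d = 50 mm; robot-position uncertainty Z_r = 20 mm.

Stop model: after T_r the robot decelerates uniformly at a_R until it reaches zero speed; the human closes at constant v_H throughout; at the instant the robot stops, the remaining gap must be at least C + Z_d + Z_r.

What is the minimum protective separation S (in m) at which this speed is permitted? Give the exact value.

S_min = 4869/2000 m = 2.4345 m

stop time T_s = (23/10)/2 = 1.1500 s
robot in T_r: 2.3000·0.0800 = 0.1840 m
robot covers 2.3000·1.1500 − ½·2.0000·1.1500² = 1.3225 m while stopping
person approaches 0.6000·(0.0800+1.1500) = 0.7380 m
residual clearance needed = 0.1200+0.0500+0.0200 = 0.1900 m
S_min ≈ 0.1840+1.3225+0.7380+0.1900  ⇒  S_min = 4869/2000 m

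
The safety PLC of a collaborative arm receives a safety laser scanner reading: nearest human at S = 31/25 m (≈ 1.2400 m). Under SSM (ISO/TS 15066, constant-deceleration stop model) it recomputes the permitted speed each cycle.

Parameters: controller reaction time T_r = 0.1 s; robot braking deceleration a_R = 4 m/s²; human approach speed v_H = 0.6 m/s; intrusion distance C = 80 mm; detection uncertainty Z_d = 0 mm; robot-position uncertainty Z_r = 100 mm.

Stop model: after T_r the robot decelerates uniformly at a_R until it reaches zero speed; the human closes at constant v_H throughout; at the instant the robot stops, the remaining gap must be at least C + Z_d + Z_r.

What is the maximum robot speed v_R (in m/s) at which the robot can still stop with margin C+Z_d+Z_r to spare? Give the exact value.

v_R_max = 2 m/s = 2.0000 m/s

at the boundary: (1/8)·v² + (1/4)·v + (-1) = 0
  disc = (1/4)² − 4·(1/8)·(-1) = 9/16 ; √disc = 3/4
  v_R = (−(1/4) + 3/4) / (2·(1/8)) = 2 m/s
check:
braking lasts T_s = 2/4 = 0.5000 s
robot covers v_R·T_r = 2.0000·0.1000 = 0.2000 m before braking
robot under decel: 2.0000²/(2·4.0000) = 0.5000 m
person approaches 0.6000·(0.1000+0.5000) = 0.3600 m
margins: 0.0800+0.0000+0.1000 = 0.1800 m
sum ≈ 0.2000+0.5000+0.3600+0.1800 ≈ 1.2400 m = S ✓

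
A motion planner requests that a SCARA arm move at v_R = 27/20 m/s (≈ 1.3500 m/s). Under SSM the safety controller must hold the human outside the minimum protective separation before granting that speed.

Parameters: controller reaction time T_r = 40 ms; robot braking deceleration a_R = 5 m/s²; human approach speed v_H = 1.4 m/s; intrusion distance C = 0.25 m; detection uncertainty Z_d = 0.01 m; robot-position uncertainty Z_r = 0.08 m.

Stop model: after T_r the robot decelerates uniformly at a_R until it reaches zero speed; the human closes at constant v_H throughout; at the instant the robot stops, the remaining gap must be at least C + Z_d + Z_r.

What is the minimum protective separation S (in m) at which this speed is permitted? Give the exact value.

T_s = v_R/a_R = (27/20)/5 = 0.2700 s
robot covers v_R·T_r = 1.3500·0.0400 = 0.0540 m before braking
robot covers 1.3500·0.2700 − ½·5.0000·0.2700² = 0.1822 m while stopping
person approaches 1.4000·(0.0400+0.2700) = 0.4340 m
residual clearance needed = 0.2500+0.0100+0.0800 = 0.3400 m
S_min ≈ 0.0540+0.1822+0.4340+0.3400  ⇒  S_min = 4041/4000 m

S_min = 4041/4000 m = 1.0103 m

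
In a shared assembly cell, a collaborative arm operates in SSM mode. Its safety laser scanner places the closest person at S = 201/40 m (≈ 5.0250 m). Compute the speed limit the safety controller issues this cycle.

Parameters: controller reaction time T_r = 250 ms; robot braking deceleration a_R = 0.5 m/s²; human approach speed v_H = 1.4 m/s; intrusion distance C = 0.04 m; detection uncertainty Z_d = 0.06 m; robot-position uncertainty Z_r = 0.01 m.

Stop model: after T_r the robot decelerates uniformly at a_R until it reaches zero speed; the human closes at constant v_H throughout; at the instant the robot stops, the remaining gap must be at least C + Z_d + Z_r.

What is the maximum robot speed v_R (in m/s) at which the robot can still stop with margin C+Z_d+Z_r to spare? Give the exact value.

quadratic (1)·v² + (61/20)·v + (-913/200) = 0
  disc = (61/20)² − 4·(1)·(-913/200) = 441/16 ; √disc = 21/4
  v_R = (−(61/20) + 21/4) / (2·(1)) = 11/10 m/s
check:
T_s = v_R/a_R = (11/10)/(1/2) = 2.2000 s
robot covers v_R·T_r = 1.1000·0.2500 = 0.2750 m before braking
braking distance = 1.1000²/(2·0.5000) = 1.2100 m
human over T_r+T_s: 1.4000·(0.2500+2.2000) = 3.4300 m
residual clearance needed = 0.0400+0.0600+0.0100 = 0.1100 m
sum ≈ 0.2750+1.2100+3.4300+0.1100 ≈ 5.0250 m = S ✓

v_R_max = 11/10 m/s = 1.1000 m/s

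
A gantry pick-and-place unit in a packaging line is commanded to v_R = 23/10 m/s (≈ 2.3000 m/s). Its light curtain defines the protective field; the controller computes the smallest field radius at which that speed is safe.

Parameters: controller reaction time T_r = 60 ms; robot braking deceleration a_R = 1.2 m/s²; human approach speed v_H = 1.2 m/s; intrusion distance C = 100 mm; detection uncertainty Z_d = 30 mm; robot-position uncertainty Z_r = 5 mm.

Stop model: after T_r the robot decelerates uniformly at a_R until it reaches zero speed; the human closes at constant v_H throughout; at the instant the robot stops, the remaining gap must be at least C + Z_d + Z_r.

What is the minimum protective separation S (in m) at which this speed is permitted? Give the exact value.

stop time T_s = (23/10)/(6/5) = 1.9167 s
robot in T_r: 2.3000·0.0600 = 0.1380 m
robot covers 2.3000·1.9167 − ½·1.2000·1.9167² = 2.2042 m while stopping
person approaches 1.2000·(0.0600+1.9167) = 2.3720 m
C+Z_d+Z_r = 0.1000+0.0300+0.0050 = 0.1350 m
S_min ≈ 0.1380+2.2042+2.3720+0.1350  ⇒  S_min = 5819/1200 m

S_min = 5819/1200 m = 4.8492 m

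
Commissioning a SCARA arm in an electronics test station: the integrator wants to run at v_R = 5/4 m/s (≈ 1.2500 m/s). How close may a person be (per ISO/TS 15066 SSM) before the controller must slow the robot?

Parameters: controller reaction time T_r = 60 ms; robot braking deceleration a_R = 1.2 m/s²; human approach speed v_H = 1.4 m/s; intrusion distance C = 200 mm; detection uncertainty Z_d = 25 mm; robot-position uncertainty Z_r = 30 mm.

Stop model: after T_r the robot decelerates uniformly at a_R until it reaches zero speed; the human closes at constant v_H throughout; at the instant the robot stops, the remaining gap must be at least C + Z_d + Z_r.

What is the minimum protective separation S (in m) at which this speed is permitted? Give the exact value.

S_min = 20187/8000 m = 2.5234 m

braking lasts T_s = (5/4)/(6/5) = 1.0417 s
robot covers v_R·T_r = 1.2500·0.0600 = 0.0750 m before braking
robot covers 1.2500·1.0417 − ½·1.2000·1.0417² = 0.6510 m while stopping
human closes 1.4000·1.1017 = 1.5423 m
margins: 0.2000+0.0250+0.0300 = 0.2550 m
S_min ≈ 0.0750+0.6510+1.5423+0.2550  ⇒  S_min = 20187/8000 m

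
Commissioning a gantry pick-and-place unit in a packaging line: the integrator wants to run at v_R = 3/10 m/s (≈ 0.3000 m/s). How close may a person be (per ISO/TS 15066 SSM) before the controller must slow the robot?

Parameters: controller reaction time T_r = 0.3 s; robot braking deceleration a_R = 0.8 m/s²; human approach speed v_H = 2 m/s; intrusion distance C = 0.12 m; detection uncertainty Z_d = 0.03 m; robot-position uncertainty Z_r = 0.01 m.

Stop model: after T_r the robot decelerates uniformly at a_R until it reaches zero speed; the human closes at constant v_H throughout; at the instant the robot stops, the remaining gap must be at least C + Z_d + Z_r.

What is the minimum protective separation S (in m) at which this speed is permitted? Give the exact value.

stop time T_s = (3/10)/(4/5) = 0.3750 s
reaction-phase robot travel = 0.3000·0.3000 = 0.0900 m
braking distance = 0.3000²/(2·0.8000) = 0.0563 m
person approaches 2.0000·(0.3000+0.3750) = 1.3500 m
residual clearance needed = 0.1200+0.0300+0.0100 = 0.1600 m
S_min ≈ 0.0900+0.0563+1.3500+0.1600  ⇒  S_min = 53/32 m

S_min = 53/32 m = 1.6562 m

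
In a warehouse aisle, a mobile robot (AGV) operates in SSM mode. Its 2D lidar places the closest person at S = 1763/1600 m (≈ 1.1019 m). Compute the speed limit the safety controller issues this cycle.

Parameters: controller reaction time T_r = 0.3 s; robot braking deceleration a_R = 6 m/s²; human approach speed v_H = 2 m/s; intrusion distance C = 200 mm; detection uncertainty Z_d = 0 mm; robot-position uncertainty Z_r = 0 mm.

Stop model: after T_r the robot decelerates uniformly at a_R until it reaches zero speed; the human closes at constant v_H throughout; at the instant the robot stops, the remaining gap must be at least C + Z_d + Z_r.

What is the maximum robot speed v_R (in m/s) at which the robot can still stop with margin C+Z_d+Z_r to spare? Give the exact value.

v_R_max = 9/20 m/s = 0.4500 m/s

collect terms ⇒ (1/12)·v_R² + (19/30)·v_R + (-483/1600) = 0
  disc = (19/30)² − 4·(1/12)·(-483/1600) = 289/576 ; √disc = 17/24
  v_R = (−(19/30) + 17/24) / (2·(1/12)) = 9/20 m/s
check:
T_s = v_R/a_R = (9/20)/6 = 0.0750 s
robot in T_r: 0.4500·0.3000 = 0.1350 m
robot under decel: 0.4500²/(2·6.0000) = 0.0169 m
human closes 2.0000·0.3750 = 0.7500 m
margins: 0.2000+0.0000+0.0000 = 0.2000 m
sum ≈ 0.1350+0.0169+0.7500+0.2000 ≈ 1.1019 m = S ✓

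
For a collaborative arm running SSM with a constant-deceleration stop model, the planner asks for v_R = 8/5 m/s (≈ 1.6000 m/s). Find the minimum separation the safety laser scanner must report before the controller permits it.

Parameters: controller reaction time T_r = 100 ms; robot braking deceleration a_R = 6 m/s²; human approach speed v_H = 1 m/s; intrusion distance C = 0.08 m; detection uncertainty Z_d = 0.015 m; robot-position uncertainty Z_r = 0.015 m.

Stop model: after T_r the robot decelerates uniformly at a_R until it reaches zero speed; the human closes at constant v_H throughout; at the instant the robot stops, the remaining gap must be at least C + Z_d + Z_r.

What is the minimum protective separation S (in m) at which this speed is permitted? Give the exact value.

stop time T_s = (8/5)/6 = 0.2667 s
reaction-phase robot travel = 1.6000·0.1000 = 0.1600 m
robot covers 1.6000·0.2667 − ½·6.0000·0.2667² = 0.2133 m while stopping
person approaches 1.0000·(0.1000+0.2667) = 0.3667 m
residual clearance needed = 0.0800+0.0150+0.0150 = 0.1100 m
S_min ≈ 0.1600+0.2133+0.3667+0.1100  ⇒  S_min = 17/20 m

S_min = 17/20 m = 0.8500 m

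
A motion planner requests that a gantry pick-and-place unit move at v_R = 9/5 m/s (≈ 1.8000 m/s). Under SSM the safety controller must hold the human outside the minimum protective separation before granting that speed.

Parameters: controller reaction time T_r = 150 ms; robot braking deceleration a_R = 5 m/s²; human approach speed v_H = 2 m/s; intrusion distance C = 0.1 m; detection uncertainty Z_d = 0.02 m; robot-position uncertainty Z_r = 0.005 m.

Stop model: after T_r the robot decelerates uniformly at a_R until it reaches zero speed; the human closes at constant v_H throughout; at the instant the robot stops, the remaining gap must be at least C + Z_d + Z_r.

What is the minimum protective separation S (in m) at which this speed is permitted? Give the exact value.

S_min = 1739/1000 m = 1.7390 m

T_s = v_R/a_R = (9/5)/5 = 0.3600 s
robot in T_r: 1.8000·0.1500 = 0.2700 m
robot under decel: 1.8000²/(2·5.0000) = 0.3240 m
human over T_r+T_s: 2.0000·(0.1500+0.3600) = 1.0200 m
margins: 0.1000+0.0200+0.0050 = 0.1250 m
S_min ≈ 0.2700+0.3240+1.0200+0.1250  ⇒  S_min = 1739/1000 m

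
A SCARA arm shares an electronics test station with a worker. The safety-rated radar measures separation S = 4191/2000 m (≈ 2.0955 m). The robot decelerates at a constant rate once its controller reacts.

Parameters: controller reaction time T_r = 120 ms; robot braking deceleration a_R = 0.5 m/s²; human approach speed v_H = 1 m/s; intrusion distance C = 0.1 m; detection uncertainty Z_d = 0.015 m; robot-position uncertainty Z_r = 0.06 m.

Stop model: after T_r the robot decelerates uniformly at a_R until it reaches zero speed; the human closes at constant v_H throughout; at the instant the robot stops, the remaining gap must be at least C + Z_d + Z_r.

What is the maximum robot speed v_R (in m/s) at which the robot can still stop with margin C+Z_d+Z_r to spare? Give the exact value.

v_R_max = 13/20 m/s = 0.6500 m/s

at the boundary: (1)·v² + (53/25)·v + (-3601/2000) = 0
  disc = (53/25)² − 4·(1)·(-3601/2000) = 29241/2500 ; √disc = 171/50
  v_R = (−(53/25) + 171/50) / (2·(1)) = 13/20 m/s
check:
braking lasts T_s = (13/20)/(1/2) = 1.3000 s
robot covers v_R·T_r = 0.6500·0.1200 = 0.0780 m before braking
robot under decel: 0.6500²/(2·0.5000) = 0.4225 m
person approaches 1.0000·(0.1200+1.3000) = 1.4200 m
residual clearance needed = 0.1000+0.0150+0.0600 = 0.1750 m
sum ≈ 0.0780+0.4225+1.4200+0.1750 ≈ 2.0955 m = S ✓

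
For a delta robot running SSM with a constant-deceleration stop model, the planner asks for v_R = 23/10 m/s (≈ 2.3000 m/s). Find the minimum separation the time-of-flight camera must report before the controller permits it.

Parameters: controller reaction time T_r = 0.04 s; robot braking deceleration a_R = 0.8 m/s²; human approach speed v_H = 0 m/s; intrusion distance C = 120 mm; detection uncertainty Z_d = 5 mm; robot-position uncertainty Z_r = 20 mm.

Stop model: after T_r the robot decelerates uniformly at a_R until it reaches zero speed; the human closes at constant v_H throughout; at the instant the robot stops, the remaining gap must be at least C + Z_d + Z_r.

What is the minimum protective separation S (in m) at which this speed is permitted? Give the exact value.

T_s = v_R/a_R = (23/10)/(4/5) = 2.8750 s
robot covers v_R·T_r = 2.3000·0.0400 = 0.0920 m before braking
robot under decel: 2.3000²/(2·0.8000) = 3.3062 m
person approaches 0.0000·(0.0400+2.8750) = 0.0000 m
residual clearance needed = 0.1200+0.0050+0.0200 = 0.1450 m
S_min ≈ 0.0920+3.3062+0.0000+0.1450  ⇒  S_min = 14173/4000 m

S_min = 14173/4000 m = 3.5433 m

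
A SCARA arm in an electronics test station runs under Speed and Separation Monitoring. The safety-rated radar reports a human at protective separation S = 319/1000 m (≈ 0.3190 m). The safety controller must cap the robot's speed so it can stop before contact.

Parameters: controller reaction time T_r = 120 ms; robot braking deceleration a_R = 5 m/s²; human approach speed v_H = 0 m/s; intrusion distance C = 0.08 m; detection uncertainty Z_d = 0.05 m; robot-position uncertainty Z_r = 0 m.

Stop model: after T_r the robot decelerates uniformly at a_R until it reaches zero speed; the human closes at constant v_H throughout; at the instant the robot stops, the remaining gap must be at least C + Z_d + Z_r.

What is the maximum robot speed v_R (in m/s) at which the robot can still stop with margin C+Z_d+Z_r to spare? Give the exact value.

v_R_max = 9/10 m/s = 0.9000 m/s

at the boundary: (1/10)·v² + (3/25)·v + (-189/1000) = 0
  disc = (3/25)² − 4·(1/10)·(-189/1000) = 9/100 ; √disc = 3/10
  v_R = (−(3/25) + 3/10) / (2·(1/10)) = 9/10 m/s
check:
T_s = v_R/a_R = (9/10)/5 = 0.1800 s
robot covers v_R·T_r = 0.9000·0.1200 = 0.1080 m before braking
robot covers 0.9000·0.1800 − ½·5.0000·0.1800² = 0.0810 m while stopping
human closes 0.0000·0.3000 = 0.0000 m
margins: 0.0800+0.0500+0.0000 = 0.1300 m
sum ≈ 0.1080+0.0810+0.0000+0.1300 ≈ 0.3190 m = S ✓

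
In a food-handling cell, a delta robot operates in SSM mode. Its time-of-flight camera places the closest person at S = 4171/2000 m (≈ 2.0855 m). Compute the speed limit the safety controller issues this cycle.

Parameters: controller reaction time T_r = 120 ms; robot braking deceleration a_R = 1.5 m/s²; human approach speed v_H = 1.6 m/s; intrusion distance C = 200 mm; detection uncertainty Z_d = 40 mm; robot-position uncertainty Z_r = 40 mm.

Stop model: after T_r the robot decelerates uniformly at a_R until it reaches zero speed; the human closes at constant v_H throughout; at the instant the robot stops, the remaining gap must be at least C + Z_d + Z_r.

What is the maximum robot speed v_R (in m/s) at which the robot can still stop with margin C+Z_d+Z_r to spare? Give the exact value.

v_R_max = 21/20 m/s = 1.0500 m/s

at the boundary: (1/3)·v² + (89/75)·v + (-3227/2000) = 0
  disc = (89/75)² − 4·(1/3)·(-3227/2000) = 80089/22500 ; √disc = 283/150
  v_R = (−(89/75) + 283/150) / (2·(1/3)) = 21/20 m/s
check:
T_s = v_R/a_R = (21/20)/(3/2) = 0.7000 s
robot covers v_R·T_r = 1.0500·0.1200 = 0.1260 m before braking
braking distance = 1.0500²/(2·1.5000) = 0.3675 m
human over T_r+T_s: 1.6000·(0.1200+0.7000) = 1.3120 m
residual clearance needed = 0.2000+0.0400+0.0400 = 0.2800 m
sum ≈ 0.1260+0.3675+1.3120+0.2800 ≈ 2.0855 m = S ✓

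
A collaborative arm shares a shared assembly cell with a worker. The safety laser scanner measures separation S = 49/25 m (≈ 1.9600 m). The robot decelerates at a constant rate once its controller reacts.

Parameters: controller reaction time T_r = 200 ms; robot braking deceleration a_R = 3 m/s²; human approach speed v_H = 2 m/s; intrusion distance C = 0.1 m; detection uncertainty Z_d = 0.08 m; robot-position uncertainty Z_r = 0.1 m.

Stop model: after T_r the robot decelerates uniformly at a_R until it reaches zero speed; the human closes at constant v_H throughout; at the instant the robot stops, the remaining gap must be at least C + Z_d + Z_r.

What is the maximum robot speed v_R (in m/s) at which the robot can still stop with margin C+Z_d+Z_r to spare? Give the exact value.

v_R_max = 6/5 m/s = 1.2000 m/s

collect terms ⇒ (1/6)·v_R² + (13/15)·v_R + (-32/25) = 0
  disc = (13/15)² − 4·(1/6)·(-32/25) = 361/225 ; √disc = 19/15
  v_R = (−(13/15) + 19/15) / (2·(1/6)) = 6/5 m/s
check:
stop time T_s = (6/5)/3 = 0.4000 s
robot covers v_R·T_r = 1.2000·0.2000 = 0.2400 m before braking
braking distance = 1.2000²/(2·3.0000) = 0.2400 m
human closes 2.0000·0.6000 = 1.2000 m
residual clearance needed = 0.1000+0.0800+0.1000 = 0.2800 m
sum ≈ 0.2400+0.2400+1.2000+0.2800 ≈ 1.9600 m = S ✓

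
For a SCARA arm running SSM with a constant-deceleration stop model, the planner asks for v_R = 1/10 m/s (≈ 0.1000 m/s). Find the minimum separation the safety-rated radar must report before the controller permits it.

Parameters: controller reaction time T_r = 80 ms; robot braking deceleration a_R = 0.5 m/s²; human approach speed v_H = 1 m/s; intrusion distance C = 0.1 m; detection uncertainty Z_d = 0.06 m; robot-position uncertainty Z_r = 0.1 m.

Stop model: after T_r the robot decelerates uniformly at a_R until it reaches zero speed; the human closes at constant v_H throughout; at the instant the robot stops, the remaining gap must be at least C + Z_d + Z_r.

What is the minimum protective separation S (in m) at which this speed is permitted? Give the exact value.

braking lasts T_s = (1/10)/(1/2) = 0.2000 s
robot in T_r: 0.1000·0.0800 = 0.0080 m
robot covers 0.1000·0.2000 − ½·0.5000·0.2000² = 0.0100 m while stopping
human closes 1.0000·0.2800 = 0.2800 m
C+Z_d+Z_r = 0.1000+0.0600+0.1000 = 0.2600 m
S_min ≈ 0.0080+0.0100+0.2800+0.2600  ⇒  S_min = 279/500 m

S_min = 279/500 m = 0.5580 m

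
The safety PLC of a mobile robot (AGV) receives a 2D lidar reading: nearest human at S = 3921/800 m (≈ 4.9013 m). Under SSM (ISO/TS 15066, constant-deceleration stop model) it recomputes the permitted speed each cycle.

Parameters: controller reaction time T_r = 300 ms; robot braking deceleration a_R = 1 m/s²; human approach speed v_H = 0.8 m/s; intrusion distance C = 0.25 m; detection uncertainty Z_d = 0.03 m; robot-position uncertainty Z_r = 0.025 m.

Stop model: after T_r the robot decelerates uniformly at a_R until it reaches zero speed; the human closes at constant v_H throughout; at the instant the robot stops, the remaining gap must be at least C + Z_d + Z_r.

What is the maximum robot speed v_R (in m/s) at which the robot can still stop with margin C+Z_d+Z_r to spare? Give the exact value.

collect terms ⇒ (1/2)·v_R² + (11/10)·v_R + (-697/160) = 0
  disc = (11/10)² − 4·(1/2)·(-697/160) = 3969/400 ; √disc = 63/20
  v_R = (−(11/10) + 63/20) / (2·(1/2)) = 41/20 m/s
check:
stop time T_s = (41/20)/1 = 2.0500 s
robot in T_r: 2.0500·0.3000 = 0.6150 m
robot under decel: 2.0500²/(2·1.0000) = 2.1012 m
human closes 0.8000·2.3500 = 1.8800 m
residual clearance needed = 0.2500+0.0300+0.0250 = 0.3050 m
sum ≈ 0.6150+2.1012+1.8800+0.3050 ≈ 4.9013 m = S ✓

v_R_max = 41/20 m/s = 2.0500 m/s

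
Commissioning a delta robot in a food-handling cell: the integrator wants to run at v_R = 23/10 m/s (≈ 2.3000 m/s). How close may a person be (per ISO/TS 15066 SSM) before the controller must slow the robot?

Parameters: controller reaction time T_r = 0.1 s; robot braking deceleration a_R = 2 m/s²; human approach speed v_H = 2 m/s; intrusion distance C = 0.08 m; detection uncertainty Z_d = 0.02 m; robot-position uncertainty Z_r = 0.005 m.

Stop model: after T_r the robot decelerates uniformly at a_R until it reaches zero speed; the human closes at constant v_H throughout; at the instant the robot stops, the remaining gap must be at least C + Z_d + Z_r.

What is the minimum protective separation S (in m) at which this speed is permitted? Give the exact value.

S_min = 1663/400 m = 4.1575 m

braking lasts T_s = (23/10)/2 = 1.1500 s
reaction-phase robot travel = 2.3000·0.1000 = 0.2300 m
robot under decel: 2.3000²/(2·2.0000) = 1.3225 m
human over T_r+T_s: 2.0000·(0.1000+1.1500) = 2.5000 m
C+Z_d+Z_r = 0.0800+0.0200+0.0050 = 0.1050 m
S_min ≈ 0.2300+1.3225+2.5000+0.1050  ⇒  S_min = 1663/400 m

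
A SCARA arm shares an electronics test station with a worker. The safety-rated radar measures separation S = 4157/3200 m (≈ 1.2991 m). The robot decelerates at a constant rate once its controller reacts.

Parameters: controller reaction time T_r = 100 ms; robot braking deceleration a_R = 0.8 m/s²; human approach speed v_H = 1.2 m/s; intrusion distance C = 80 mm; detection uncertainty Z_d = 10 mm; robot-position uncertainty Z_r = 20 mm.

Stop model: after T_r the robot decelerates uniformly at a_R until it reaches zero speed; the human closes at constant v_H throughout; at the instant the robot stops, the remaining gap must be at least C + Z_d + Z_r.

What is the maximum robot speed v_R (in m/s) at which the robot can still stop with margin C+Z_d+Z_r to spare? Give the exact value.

v_R_max = 11/20 m/s = 0.5500 m/s

collect terms ⇒ (5/8)·v_R² + (8/5)·v_R + (-3421/3200) = 0
  disc = (8/5)² − 4·(5/8)·(-3421/3200) = 33489/6400 ; √disc = 183/80
  v_R = (−(8/5) + 183/80) / (2·(5/8)) = 11/20 m/s
check:
stop time T_s = (11/20)/(4/5) = 0.6875 s
reaction-phase robot travel = 0.5500·0.1000 = 0.0550 m
robot under decel: 0.5500²/(2·0.8000) = 0.1891 m
person approaches 1.2000·(0.1000+0.6875) = 0.9450 m
residual clearance needed = 0.0800+0.0100+0.0200 = 0.1100 m
sum ≈ 0.0550+0.1891+0.9450+0.1100 ≈ 1.2991 m = S ✓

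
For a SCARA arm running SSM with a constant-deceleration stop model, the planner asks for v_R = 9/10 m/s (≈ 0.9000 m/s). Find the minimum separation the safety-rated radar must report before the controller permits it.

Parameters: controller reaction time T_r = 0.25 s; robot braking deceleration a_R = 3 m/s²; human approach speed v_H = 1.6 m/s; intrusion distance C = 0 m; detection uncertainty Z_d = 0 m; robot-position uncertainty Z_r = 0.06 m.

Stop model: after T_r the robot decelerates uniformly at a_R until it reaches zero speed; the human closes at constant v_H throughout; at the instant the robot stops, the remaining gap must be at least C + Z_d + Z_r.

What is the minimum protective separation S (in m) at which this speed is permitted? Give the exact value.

S_min = 13/10 m = 1.3000 m

T_s = v_R/a_R = (9/10)/3 = 0.3000 s
robot in T_r: 0.9000·0.2500 = 0.2250 m
braking distance = 0.9000²/(2·3.0000) = 0.1350 m
human closes 1.6000·0.5500 = 0.8800 m
C+Z_d+Z_r = 0.0000+0.0000+0.0600 = 0.0600 m
S_min ≈ 0.2250+0.1350+0.8800+0.0600  ⇒  S_min = 13/10 m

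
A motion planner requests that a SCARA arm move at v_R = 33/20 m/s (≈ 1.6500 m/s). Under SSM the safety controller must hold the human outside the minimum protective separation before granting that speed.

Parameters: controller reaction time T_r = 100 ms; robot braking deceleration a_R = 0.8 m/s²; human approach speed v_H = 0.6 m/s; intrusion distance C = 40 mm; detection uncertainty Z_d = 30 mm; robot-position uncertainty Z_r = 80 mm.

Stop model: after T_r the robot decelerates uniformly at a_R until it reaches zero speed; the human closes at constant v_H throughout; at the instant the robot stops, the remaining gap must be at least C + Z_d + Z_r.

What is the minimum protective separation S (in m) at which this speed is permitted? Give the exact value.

S_min = 2121/640 m = 3.3141 m

stop time T_s = (33/20)/(4/5) = 2.0625 s
robot in T_r: 1.6500·0.1000 = 0.1650 m
braking distance = 1.6500²/(2·0.8000) = 1.7016 m
human closes 0.6000·2.1625 = 1.2975 m
margins: 0.0400+0.0300+0.0800 = 0.1500 m
S_min ≈ 0.1650+1.7016+1.2975+0.1500  ⇒  S_min = 2121/640 m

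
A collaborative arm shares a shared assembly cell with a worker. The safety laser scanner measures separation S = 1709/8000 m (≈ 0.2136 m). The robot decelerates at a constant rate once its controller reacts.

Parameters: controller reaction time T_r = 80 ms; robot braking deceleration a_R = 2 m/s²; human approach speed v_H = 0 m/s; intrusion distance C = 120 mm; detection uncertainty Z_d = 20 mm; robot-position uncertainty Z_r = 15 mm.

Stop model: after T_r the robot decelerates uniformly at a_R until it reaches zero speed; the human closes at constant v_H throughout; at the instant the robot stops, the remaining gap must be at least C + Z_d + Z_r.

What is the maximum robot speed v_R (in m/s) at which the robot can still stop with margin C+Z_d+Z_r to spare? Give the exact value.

v_R_max = 7/20 m/s = 0.3500 m/s

collect terms ⇒ (1/4)·v_R² + (2/25)·v_R + (-469/8000) = 0
  disc = (2/25)² − 4·(1/4)·(-469/8000) = 2601/40000 ; √disc = 51/200
  v_R = (−(2/25) + 51/200) / (2·(1/4)) = 7/20 m/s
check:
T_s = v_R/a_R = (7/20)/2 = 0.1750 s
robot covers v_R·T_r = 0.3500·0.0800 = 0.0280 m before braking
robot covers 0.3500·0.1750 − ½·2.0000·0.1750² = 0.0306 m while stopping
person approaches 0.0000·(0.0800+0.1750) = 0.0000 m
margins: 0.1200+0.0200+0.0150 = 0.1550 m
sum ≈ 0.0280+0.0306+0.0000+0.1550 ≈ 0.2136 m = S ✓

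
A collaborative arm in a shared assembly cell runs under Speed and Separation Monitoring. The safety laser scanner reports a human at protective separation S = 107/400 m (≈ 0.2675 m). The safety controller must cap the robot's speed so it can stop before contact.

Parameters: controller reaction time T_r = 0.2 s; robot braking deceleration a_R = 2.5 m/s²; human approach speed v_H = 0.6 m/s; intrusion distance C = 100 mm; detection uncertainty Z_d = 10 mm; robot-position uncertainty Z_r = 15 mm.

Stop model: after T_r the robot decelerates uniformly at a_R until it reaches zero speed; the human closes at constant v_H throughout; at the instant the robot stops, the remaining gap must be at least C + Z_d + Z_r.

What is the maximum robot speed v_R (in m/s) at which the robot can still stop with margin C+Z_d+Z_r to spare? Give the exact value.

quadratic (1/5)·v² + (11/25)·v + (-9/400) = 0
  disc = (11/25)² − 4·(1/5)·(-9/400) = 529/2500 ; √disc = 23/50
  v_R = (−(11/25) + 23/50) / (2·(1/5)) = 1/20 m/s
check:
T_s = v_R/a_R = (1/20)/(5/2) = 0.0200 s
reaction-phase robot travel = 0.0500·0.2000 = 0.0100 m
robot covers 0.0500·0.0200 − ½·2.5000·0.0200² = 0.0005 m while stopping
human closes 0.6000·0.2200 = 0.1320 m
residual clearance needed = 0.1000+0.0100+0.0150 = 0.1250 m
sum ≈ 0.0100+0.0005+0.1320+0.1250 ≈ 0.2675 m = S ✓

v_R_max = 1/20 m/s = 0.0500 m/s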